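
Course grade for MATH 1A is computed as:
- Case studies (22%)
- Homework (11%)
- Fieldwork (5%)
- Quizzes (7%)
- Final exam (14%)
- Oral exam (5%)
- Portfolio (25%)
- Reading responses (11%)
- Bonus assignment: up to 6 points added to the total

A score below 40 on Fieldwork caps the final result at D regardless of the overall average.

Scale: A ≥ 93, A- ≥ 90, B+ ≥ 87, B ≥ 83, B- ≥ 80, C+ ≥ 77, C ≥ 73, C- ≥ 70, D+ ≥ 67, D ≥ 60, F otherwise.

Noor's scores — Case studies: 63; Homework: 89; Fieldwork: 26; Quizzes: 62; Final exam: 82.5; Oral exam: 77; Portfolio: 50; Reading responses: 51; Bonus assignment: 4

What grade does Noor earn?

Fieldwork score 26 < 40: minimum not met.
Weighted total:
  Case studies 63 × 0.22 = 13.86
  Homework 89 × 0.11 = 9.79
  Fieldwork 26 × 0.05 = 1.3
  Quizzes 62 × 0.07 = 4.34
  Final exam 82.5 × 0.14 = 11.55
  Oral exam 77 × 0.05 = 3.85
  Portfolio 50 × 0.25 = 12.5
  Reading responses 51 × 0.11 = 5.61
Sum = 62.8
Bonus assignment: 62.8 + 4 = 66.8
66.8 would be D; cap at D applies → D.

D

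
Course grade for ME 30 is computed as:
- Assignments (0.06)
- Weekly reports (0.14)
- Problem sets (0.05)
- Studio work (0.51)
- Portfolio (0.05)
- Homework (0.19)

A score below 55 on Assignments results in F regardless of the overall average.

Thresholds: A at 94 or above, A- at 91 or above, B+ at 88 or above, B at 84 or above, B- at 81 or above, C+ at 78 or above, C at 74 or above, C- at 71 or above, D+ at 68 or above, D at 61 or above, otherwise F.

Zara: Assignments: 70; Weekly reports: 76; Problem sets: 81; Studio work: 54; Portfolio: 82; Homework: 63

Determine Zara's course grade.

D

Assignments score 70 ≥ 55: minimum met.
Weighted total:
  Assignments 70 × 0.06 = 4.2
  Weekly reports 76 × 0.14 = 10.64
  Problem sets 81 × 0.05 = 4.05
  Studio work 54 × 0.51 = 27.54
  Portfolio 82 × 0.05 = 4.1
  Homework 63 × 0.19 = 11.97
Sum = 62.5
62.5 is ≥ 61 and < 68 → D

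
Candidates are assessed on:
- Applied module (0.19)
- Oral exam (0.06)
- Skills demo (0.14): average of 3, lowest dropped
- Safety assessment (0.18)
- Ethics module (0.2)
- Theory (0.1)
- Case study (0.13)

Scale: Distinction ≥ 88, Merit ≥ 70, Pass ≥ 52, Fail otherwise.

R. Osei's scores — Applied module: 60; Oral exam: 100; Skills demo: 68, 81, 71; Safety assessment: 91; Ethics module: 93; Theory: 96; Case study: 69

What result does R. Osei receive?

Skills demo: drop 68 → average of remaining 2 = 152/2 = 76
Weighted total:
  Applied module 60 × 0.19 = 11.4
  Oral exam 100 × 0.06 = 6
  Skills demo 76 × 0.14 = 10.64
  Safety assessment 91 × 0.18 = 16.38
  Ethics module 93 × 0.2 = 18.6
  Theory 96 × 0.1 = 9.6
  Case study 69 × 0.13 = 8.97
Sum = 81.59
81.59 is ≥ 70 and < 88 → Merit

Merit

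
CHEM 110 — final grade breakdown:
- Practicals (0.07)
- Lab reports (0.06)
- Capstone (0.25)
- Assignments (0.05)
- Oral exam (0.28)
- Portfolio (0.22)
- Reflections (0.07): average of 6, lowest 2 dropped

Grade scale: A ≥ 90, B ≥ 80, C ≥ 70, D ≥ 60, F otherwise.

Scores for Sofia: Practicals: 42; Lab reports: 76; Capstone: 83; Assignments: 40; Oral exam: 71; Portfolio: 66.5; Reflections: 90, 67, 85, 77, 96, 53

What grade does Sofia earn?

Reflections: drop 53, 67 → average of remaining 4 = 348/4 = 87
Weighted total:
  Practicals 42 × 0.07 = 2.94
  Lab reports 76 × 0.06 = 4.56
  Capstone 83 × 0.25 = 20.75
  Assignments 40 × 0.05 = 2
  Oral exam 71 × 0.28 = 19.88
  Portfolio 66.5 × 0.22 = 14.63
  Reflections 87 × 0.07 = 6.09
Sum = 70.85
70.85 is ≥ 70 and < 80 → C

C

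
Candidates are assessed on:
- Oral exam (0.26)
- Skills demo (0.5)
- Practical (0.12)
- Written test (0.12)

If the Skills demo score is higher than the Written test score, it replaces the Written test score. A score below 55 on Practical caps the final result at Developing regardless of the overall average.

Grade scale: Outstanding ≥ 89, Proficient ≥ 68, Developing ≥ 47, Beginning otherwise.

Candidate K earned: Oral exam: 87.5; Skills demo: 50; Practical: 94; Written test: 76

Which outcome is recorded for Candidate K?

Proficient

Skills demo (50) ≤ Written test (76), so Written test stays at 76.
Practical score 94 ≥ 55: minimum met.
Weighted total:
  Oral exam 87.5 × 0.26 = 22.75
  Skills demo 50 × 0.5 = 25
  Practical 94 × 0.12 = 11.28
  Written test 76 × 0.12 = 9.12
Sum = 68.15
68.15 is ≥ 68 and < 89 → Proficient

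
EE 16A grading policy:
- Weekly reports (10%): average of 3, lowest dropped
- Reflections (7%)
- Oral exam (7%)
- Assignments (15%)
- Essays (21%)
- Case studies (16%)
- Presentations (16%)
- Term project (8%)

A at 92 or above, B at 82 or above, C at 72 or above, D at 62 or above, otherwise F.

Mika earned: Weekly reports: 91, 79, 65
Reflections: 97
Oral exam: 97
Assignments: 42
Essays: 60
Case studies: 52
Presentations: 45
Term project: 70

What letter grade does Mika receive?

D

Weekly reports: drop 65 → average of remaining 2 = 170/2 = 85
Weighted total:
  Weekly reports 85 × 0.1 = 8.5
  Reflections 97 × 0.07 = 6.79
  Oral exam 97 × 0.07 = 6.79
  Assignments 42 × 0.15 = 6.3
  Essays 60 × 0.21 = 12.6
  Case studies 52 × 0.16 = 8.32
  Presentations 45 × 0.16 = 7.2
  Term project 70 × 0.08 = 5.6
Sum = 62.1
62.1 is ≥ 62 and < 72 → D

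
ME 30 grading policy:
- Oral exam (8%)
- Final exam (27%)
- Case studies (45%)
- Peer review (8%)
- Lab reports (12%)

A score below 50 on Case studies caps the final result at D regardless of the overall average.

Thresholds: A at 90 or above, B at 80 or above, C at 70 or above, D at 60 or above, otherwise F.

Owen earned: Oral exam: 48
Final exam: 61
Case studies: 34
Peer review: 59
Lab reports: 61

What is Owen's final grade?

Case studies score 34 < 50: minimum not met.
Weighted total:
  Oral exam 48 × 0.08 = 3.84
  Final exam 61 × 0.27 = 16.47
  Case studies 34 × 0.45 = 15.3
  Peer review 59 × 0.08 = 4.72
  Lab reports 61 × 0.12 = 7.32
Sum = 47.65
47.65 would be F; cap at D applies → F.

F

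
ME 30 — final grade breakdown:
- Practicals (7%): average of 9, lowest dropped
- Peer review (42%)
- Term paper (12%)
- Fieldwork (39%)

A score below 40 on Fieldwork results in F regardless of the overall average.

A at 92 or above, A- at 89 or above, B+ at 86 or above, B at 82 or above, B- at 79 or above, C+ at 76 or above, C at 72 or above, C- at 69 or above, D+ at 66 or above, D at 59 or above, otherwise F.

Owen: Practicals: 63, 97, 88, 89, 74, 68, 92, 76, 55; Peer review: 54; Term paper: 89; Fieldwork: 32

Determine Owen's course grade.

F

Practicals: drop 55 → average of remaining 8 = 647/8 = 80.875
Fieldwork score 32 < 40: minimum not met.
Weighted total:
  Practicals 80.875 × 0.07 = 5.66125
  Peer review 54 × 0.42 = 22.68
  Term paper 89 × 0.12 = 10.68
  Fieldwork 32 × 0.39 = 12.48
Sum = 51.50125
Because the Fieldwork minimum was not met, the result is F.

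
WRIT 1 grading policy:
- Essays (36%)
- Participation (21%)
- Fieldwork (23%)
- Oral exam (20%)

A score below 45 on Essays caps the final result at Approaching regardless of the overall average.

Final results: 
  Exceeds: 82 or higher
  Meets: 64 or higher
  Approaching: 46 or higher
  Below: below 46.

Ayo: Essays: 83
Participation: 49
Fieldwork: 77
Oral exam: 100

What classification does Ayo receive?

Essays score 83 ≥ 45: minimum met.
Weighted total:
  Essays 83 × 0.36 = 29.88
  Participation 49 × 0.21 = 10.29
  Fieldwork 77 × 0.23 = 17.71
  Oral exam 100 × 0.2 = 20
Sum = 77.88
77.88 is ≥ 64 and < 82 → Meets

Meets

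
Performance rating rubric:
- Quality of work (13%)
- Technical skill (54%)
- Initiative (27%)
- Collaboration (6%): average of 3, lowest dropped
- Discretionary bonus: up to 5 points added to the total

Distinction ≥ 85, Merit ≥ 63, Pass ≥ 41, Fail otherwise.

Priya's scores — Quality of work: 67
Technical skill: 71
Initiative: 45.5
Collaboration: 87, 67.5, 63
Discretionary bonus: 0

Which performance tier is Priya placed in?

Collaboration: drop 63 → average of remaining 2 = 154.5/2 = 77.25
Weighted total:
  Quality of work 67 × 0.13 = 8.71
  Technical skill 71 × 0.54 = 38.34
  Initiative 45.5 × 0.27 = 12.285
  Collaboration 77.25 × 0.06 = 4.635
Sum = 63.97
Discretionary bonus: 63.97 + 0 = 63.97
63.97 is ≥ 63 and < 85 → Merit

Merit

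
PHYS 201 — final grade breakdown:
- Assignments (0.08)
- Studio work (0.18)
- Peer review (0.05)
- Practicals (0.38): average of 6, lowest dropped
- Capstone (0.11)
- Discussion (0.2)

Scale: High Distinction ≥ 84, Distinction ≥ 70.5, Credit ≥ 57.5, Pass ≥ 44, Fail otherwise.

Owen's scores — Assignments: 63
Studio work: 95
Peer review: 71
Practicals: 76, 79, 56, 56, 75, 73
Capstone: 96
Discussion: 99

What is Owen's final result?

Practicals: drop 56 → average of remaining 5 = 359/5 = 71.8
Weighted total:
  Assignments 63 × 0.08 = 5.04
  Studio work 95 × 0.18 = 17.1
  Peer review 71 × 0.05 = 3.55
  Practicals 71.8 × 0.38 = 27.284
  Capstone 96 × 0.11 = 10.56
  Discussion 99 × 0.2 = 19.8
Sum = 83.334
83.334 is ≥ 70.5 and < 84 → Distinction

Distinction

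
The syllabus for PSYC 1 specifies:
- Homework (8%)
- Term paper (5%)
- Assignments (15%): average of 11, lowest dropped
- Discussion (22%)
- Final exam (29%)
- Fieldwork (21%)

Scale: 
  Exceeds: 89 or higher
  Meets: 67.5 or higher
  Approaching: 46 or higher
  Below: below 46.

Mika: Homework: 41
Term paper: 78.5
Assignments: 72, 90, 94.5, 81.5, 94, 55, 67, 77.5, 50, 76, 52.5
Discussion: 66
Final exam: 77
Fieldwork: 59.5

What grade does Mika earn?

Meets

Assignments: drop 50 → average of remaining 10 = 760/10 = 76
Weighted total:
  Homework 41 × 0.08 = 3.28
  Term paper 78.5 × 0.05 = 3.925
  Assignments 76 × 0.15 = 11.4
  Discussion 66 × 0.22 = 14.52
  Final exam 77 × 0.29 = 22.33
  Fieldwork 59.5 × 0.21 = 12.495
Sum = 67.95
67.95 is ≥ 67.5 and < 89 → Meets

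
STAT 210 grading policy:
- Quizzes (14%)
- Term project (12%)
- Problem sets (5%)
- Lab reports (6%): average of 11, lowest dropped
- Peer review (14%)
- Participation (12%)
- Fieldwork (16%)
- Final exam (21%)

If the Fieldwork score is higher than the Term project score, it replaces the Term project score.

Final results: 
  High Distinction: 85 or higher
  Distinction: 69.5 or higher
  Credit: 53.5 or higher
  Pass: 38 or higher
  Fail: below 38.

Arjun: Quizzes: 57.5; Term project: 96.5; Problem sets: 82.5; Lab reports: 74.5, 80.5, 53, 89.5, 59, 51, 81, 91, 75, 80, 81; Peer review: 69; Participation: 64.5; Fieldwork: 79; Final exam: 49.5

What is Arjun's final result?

Credit

Lab reports: drop 51 → average of remaining 10 = 764.5/10 = 76.45
Fieldwork (79) ≤ Term project (96.5), so Term project stays at 96.5.
Weighted total:
  Quizzes 57.5 × 0.14 = 8.05
  Term project 96.5 × 0.12 = 11.58
  Problem sets 82.5 × 0.05 = 4.125
  Lab reports 76.45 × 0.06 = 4.587
  Peer review 69 × 0.14 = 9.66
  Participation 64.5 × 0.12 = 7.74
  Fieldwork 79 × 0.16 = 12.64
  Final exam 49.5 × 0.21 = 10.395
Sum = 68.777
68.777 is ≥ 53.5 and < 69.5 → Credit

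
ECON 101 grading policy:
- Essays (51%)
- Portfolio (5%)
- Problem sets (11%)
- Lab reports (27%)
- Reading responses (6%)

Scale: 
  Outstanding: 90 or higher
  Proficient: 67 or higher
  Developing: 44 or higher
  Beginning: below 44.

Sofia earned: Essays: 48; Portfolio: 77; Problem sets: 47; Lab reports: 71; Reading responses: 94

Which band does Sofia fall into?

Developing

Weighted total:
  Essays 48 × 0.51 = 24.48
  Portfolio 77 × 0.05 = 3.85
  Problem sets 47 × 0.11 = 5.17
  Lab reports 71 × 0.27 = 19.17
  Reading responses 94 × 0.06 = 5.64
Sum = 58.31
58.31 is ≥ 44 and < 67 → Developing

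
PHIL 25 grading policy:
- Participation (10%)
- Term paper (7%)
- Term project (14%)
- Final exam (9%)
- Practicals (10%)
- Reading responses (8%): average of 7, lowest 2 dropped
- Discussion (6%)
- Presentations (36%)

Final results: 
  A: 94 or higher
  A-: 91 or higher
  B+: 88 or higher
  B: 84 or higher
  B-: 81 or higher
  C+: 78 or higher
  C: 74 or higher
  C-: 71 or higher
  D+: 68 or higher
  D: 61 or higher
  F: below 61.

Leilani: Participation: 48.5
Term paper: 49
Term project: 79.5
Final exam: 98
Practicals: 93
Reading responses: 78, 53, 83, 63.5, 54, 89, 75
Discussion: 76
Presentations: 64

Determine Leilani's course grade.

Reading responses: drop 53, 54 → average of remaining 5 = 388.5/5 = 77.7
Weighted total:
  Participation 48.5 × 0.1 = 4.85
  Term paper 49 × 0.07 = 3.43
  Term project 79.5 × 0.14 = 11.13
  Final exam 98 × 0.09 = 8.82
  Practicals 93 × 0.1 = 9.3
  Reading responses 77.7 × 0.08 = 6.216
  Discussion 76 × 0.06 = 4.56
  Presentations 64 × 0.36 = 23.04
Sum = 71.346
71.346 is ≥ 71 and < 74 → C-

C-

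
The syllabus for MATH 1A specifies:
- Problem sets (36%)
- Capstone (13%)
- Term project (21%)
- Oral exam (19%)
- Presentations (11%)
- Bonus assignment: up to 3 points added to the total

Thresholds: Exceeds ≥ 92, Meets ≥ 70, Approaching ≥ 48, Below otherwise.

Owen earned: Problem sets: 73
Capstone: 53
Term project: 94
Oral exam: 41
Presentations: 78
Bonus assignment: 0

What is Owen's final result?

Weighted total:
  Problem sets 73 × 0.36 = 26.28
  Capstone 53 × 0.13 = 6.89
  Term project 94 × 0.21 = 19.74
  Oral exam 41 × 0.19 = 7.79
  Presentations 78 × 0.11 = 8.58
Sum = 69.28
Bonus assignment: 69.28 + 0 = 69.28
69.28 is ≥ 48 and < 70 → Approaching

Approaching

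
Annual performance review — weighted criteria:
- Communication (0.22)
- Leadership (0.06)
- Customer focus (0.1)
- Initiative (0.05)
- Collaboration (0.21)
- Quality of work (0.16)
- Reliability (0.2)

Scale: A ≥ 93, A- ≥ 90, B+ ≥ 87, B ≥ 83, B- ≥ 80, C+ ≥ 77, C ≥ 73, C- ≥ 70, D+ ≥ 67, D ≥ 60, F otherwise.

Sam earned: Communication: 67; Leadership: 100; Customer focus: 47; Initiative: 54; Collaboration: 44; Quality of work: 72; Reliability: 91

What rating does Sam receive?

D+

Weighted total:
  Communication 67 × 0.22 = 14.74
  Leadership 100 × 0.06 = 6
  Customer focus 47 × 0.1 = 4.7
  Initiative 54 × 0.05 = 2.7
  Collaboration 44 × 0.21 = 9.24
  Quality of work 72 × 0.16 = 11.52
  Reliability 91 × 0.2 = 18.2
Sum = 67.1
67.1 is ≥ 67 and < 70 → D+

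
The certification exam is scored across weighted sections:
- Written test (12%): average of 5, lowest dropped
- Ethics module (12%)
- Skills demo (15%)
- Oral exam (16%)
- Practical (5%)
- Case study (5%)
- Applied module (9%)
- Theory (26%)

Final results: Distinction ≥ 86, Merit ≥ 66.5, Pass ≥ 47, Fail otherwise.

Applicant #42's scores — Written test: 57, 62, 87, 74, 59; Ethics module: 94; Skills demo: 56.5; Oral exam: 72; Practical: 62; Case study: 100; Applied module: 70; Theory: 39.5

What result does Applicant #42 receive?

Pass

Written test: drop 57 → average of remaining 4 = 282/4 = 70.5
Weighted total:
  Written test 70.5 × 0.12 = 8.46
  Ethics module 94 × 0.12 = 11.28
  Skills demo 56.5 × 0.15 = 8.475
  Oral exam 72 × 0.16 = 11.52
  Practical 62 × 0.05 = 3.1
  Case study 100 × 0.05 = 5
  Applied module 70 × 0.09 = 6.3
  Theory 39.5 × 0.26 = 10.27
Sum = 64.405
64.405 is ≥ 47 and < 66.5 → Pass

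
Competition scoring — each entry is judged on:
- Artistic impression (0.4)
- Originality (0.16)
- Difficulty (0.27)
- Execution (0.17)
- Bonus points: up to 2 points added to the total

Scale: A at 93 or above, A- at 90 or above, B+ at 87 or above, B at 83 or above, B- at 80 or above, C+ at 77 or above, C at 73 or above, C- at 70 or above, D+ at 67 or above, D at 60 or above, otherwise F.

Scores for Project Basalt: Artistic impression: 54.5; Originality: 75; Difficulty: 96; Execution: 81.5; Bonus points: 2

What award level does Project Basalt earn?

C

Weighted total:
  Artistic impression 54.5 × 0.4 = 21.8
  Originality 75 × 0.16 = 12
  Difficulty 96 × 0.27 = 25.92
  Execution 81.5 × 0.17 = 13.855
Sum = 73.575
Bonus points: 73.575 + 2 = 75.575
75.575 is ≥ 73 and < 77 → C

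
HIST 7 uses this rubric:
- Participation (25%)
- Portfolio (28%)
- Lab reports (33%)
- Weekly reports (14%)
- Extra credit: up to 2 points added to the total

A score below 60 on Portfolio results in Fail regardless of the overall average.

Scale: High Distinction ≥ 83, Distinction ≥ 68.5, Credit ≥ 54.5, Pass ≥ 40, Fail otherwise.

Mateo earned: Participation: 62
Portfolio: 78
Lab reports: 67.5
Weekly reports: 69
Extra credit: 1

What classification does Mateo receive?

Portfolio score 78 ≥ 60: minimum met.
Weighted total:
  Participation 62 × 0.25 = 15.5
  Portfolio 78 × 0.28 = 21.84
  Lab reports 67.5 × 0.33 = 22.275
  Weekly reports 69 × 0.14 = 9.66
Sum = 69.275
Extra credit: 69.275 + 1 = 70.275
70.275 is ≥ 68.5 and < 83 → Distinction

Distinction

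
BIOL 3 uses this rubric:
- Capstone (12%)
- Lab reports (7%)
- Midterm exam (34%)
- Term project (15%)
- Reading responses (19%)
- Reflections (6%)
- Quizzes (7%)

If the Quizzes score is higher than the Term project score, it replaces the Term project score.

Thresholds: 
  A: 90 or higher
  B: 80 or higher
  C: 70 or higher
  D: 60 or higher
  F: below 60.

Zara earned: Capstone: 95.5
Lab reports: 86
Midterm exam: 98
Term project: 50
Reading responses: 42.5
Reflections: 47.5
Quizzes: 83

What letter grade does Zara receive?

Quizzes (83) > Term project (50), so Term project counts as 83.
Weighted total:
  Capstone 95.5 × 0.12 = 11.46
  Lab reports 86 × 0.07 = 6.02
  Midterm exam 98 × 0.34 = 33.32
  Term project 83 × 0.15 = 12.45
  Reading responses 42.5 × 0.19 = 8.075
  Reflections 47.5 × 0.06 = 2.85
  Quizzes 83 × 0.07 = 5.81
Sum = 79.985
79.985 is ≥ 70 and < 80 → C

C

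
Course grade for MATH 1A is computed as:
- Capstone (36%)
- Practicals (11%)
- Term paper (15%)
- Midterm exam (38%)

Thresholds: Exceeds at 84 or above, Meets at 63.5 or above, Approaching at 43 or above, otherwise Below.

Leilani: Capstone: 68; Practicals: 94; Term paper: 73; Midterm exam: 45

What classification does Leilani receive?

Approaching

Weighted total:
  Capstone 68 × 0.36 = 24.48
  Practicals 94 × 0.11 = 10.34
  Term paper 73 × 0.15 = 10.95
  Midterm exam 45 × 0.38 = 17.1
Sum = 62.87
62.87 is ≥ 43 and < 63.5 → Approaching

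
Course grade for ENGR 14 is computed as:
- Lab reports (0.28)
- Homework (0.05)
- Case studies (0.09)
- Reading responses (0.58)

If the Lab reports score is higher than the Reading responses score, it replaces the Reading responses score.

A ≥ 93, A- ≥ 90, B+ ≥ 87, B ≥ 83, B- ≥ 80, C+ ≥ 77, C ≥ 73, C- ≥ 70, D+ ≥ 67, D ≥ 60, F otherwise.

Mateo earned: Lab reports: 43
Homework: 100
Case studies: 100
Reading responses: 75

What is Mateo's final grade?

Lab reports (43) ≤ Reading responses (75), so Reading responses stays at 75.
Weighted total:
  Lab reports 43 × 0.28 = 12.04
  Homework 100 × 0.05 = 5
  Case studies 100 × 0.09 = 9
  Reading responses 75 × 0.58 = 43.5
Sum = 69.54
69.54 is ≥ 67 and < 70 → D+

D+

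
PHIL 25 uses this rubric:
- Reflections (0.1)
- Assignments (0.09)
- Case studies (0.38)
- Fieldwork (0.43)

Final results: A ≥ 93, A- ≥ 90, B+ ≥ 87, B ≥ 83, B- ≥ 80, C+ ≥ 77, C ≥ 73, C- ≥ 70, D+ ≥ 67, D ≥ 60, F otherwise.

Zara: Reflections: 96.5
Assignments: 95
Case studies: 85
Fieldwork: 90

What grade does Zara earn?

Weighted total:
  Reflections 96.5 × 0.1 = 9.65
  Assignments 95 × 0.09 = 8.55
  Case studies 85 × 0.38 = 32.3
  Fieldwork 90 × 0.43 = 38.7
Sum = 89.2
89.2 is ≥ 87 and < 90 → B+

B+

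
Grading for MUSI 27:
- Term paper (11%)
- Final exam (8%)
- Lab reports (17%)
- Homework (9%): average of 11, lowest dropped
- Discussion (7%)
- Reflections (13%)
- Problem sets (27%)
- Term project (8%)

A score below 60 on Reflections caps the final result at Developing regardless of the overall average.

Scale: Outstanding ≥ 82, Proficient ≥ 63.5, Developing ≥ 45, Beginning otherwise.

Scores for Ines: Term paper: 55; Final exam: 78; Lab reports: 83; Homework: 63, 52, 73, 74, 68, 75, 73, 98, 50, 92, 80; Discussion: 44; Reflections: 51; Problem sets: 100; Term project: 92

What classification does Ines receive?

Homework: drop 50 → average of remaining 10 = 748/10 = 74.8
Reflections score 51 < 60: minimum not met.
Weighted total:
  Term paper 55 × 0.11 = 6.05
  Final exam 78 × 0.08 = 6.24
  Lab reports 83 × 0.17 = 14.11
  Homework 74.8 × 0.09 = 6.732
  Discussion 44 × 0.07 = 3.08
  Reflections 51 × 0.13 = 6.63
  Problem sets 100 × 0.27 = 27
  Term project 92 × 0.08 = 7.36
Sum = 77.202
77.202 would be Proficient; cap at Developing applies → Developing.

Developing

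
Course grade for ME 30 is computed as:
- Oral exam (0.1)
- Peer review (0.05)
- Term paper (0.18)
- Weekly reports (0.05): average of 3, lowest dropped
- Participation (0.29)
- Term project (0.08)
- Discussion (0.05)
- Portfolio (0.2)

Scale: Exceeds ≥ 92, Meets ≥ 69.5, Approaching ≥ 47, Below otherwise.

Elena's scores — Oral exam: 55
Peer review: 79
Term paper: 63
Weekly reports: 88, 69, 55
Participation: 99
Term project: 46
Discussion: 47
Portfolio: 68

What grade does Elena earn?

Weekly reports: drop 55 → average of remaining 2 = 157/2 = 78.5
Weighted total:
  Oral exam 55 × 0.1 = 5.5
  Peer review 79 × 0.05 = 3.95
  Term paper 63 × 0.18 = 11.34
  Weekly reports 78.5 × 0.05 = 3.925
  Participation 99 × 0.29 = 28.71
  Term project 46 × 0.08 = 3.68
  Discussion 47 × 0.05 = 2.35
  Portfolio 68 × 0.2 = 13.6
Sum = 73.055
73.055 is ≥ 69.5 and < 92 → Meets

Meets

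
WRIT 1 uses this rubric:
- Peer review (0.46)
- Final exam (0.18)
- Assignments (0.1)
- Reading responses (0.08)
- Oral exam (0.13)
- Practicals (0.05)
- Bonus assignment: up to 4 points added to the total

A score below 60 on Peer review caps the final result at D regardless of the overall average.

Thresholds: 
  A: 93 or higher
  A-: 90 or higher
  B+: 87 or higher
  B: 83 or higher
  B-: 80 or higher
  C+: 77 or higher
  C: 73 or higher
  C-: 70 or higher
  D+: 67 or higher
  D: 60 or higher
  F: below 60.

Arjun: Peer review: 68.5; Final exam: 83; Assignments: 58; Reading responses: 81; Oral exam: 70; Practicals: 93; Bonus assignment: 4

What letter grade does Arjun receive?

C

Peer review score 68.5 ≥ 60: minimum met.
Weighted total:
  Peer review 68.5 × 0.46 = 31.51
  Final exam 83 × 0.18 = 14.94
  Assignments 58 × 0.1 = 5.8
  Reading responses 81 × 0.08 = 6.48
  Oral exam 70 × 0.13 = 9.1
  Practicals 93 × 0.05 = 4.65
Sum = 72.48
Bonus assignment: 72.48 + 4 = 76.48
76.48 is ≥ 73 and < 77 → C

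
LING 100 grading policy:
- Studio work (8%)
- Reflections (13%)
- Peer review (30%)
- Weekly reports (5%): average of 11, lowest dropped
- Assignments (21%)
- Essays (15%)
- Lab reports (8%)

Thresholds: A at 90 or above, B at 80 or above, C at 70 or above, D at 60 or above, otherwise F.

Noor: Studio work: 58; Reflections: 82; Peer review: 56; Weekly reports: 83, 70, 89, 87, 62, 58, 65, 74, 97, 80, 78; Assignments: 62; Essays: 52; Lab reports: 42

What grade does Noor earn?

D

Weekly reports: drop 58 → average of remaining 10 = 785/10 = 78.5
Weighted total:
  Studio work 58 × 0.08 = 4.64
  Reflections 82 × 0.13 = 10.66
  Peer review 56 × 0.3 = 16.8
  Weekly reports 78.5 × 0.05 = 3.925
  Assignments 62 × 0.21 = 13.02
  Essays 52 × 0.15 = 7.8
  Lab reports 42 × 0.08 = 3.36
Sum = 60.205
60.205 is ≥ 60 and < 70 → D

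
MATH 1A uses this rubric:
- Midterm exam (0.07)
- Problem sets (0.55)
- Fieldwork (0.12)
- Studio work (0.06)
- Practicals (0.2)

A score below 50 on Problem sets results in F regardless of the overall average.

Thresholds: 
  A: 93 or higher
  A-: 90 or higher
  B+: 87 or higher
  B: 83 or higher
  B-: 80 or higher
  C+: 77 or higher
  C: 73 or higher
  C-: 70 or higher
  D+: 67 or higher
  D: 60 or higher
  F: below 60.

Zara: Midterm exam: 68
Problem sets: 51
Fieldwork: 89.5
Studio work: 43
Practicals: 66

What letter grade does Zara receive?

F

Problem sets score 51 ≥ 50: minimum met.
Weighted total:
  Midterm exam 68 × 0.07 = 4.76
  Problem sets 51 × 0.55 = 28.05
  Fieldwork 89.5 × 0.12 = 10.74
  Studio work 43 × 0.06 = 2.58
  Practicals 66 × 0.2 = 13.2
Sum = 59.33
59.33 < 60 → F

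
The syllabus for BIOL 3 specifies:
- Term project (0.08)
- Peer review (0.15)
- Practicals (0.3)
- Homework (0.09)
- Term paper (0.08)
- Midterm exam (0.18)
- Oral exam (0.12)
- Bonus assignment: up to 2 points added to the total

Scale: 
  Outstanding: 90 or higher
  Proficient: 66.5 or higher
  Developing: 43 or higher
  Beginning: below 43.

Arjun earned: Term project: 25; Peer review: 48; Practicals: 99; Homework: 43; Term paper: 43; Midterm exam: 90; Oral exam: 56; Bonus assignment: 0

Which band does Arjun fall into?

Proficient

Weighted total:
  Term project 25 × 0.08 = 2
  Peer review 48 × 0.15 = 7.2
  Practicals 99 × 0.3 = 29.7
  Homework 43 × 0.09 = 3.87
  Term paper 43 × 0.08 = 3.44
  Midterm exam 90 × 0.18 = 16.2
  Oral exam 56 × 0.12 = 6.72
Sum = 69.13
Bonus assignment: 69.13 + 0 = 69.13
69.13 is ≥ 66.5 and < 90 → Proficient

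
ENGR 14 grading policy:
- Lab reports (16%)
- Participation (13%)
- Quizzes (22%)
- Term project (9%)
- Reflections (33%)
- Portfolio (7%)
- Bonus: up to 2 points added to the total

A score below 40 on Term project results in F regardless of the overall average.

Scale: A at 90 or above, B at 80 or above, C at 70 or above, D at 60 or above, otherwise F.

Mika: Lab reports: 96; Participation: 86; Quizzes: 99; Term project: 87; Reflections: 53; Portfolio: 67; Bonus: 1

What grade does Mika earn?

Term project score 87 ≥ 40: minimum met.
Weighted total:
  Lab reports 96 × 0.16 = 15.36
  Participation 86 × 0.13 = 11.18
  Quizzes 99 × 0.22 = 21.78
  Term project 87 × 0.09 = 7.83
  Reflections 53 × 0.33 = 17.49
  Portfolio 67 × 0.07 = 4.69
Sum = 78.33
Bonus: 78.33 + 1 = 79.33
79.33 is ≥ 70 and < 80 → C

C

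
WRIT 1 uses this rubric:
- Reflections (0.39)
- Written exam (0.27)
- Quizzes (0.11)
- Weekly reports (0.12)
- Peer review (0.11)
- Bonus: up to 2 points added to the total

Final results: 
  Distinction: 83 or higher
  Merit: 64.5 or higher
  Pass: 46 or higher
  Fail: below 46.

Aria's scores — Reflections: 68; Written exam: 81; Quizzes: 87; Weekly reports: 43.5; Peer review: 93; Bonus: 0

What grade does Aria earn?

Merit

Weighted total:
  Reflections 68 × 0.39 = 26.52
  Written exam 81 × 0.27 = 21.87
  Quizzes 87 × 0.11 = 9.57
  Weekly reports 43.5 × 0.12 = 5.22
  Peer review 93 × 0.11 = 10.23
Sum = 73.41
Bonus: 73.41 + 0 = 73.41
73.41 is ≥ 64.5 and < 83 → Merit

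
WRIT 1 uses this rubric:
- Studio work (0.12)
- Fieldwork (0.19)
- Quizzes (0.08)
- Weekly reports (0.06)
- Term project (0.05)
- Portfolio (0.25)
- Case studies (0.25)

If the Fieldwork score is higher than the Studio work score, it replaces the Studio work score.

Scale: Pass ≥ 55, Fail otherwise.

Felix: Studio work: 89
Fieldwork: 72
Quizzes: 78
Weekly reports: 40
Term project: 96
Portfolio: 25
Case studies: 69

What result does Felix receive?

Pass

Fieldwork (72) ≤ Studio work (89), so Studio work stays at 89.
Weighted total:
  Studio work 89 × 0.12 = 10.68
  Fieldwork 72 × 0.19 = 13.68
  Quizzes 78 × 0.08 = 6.24
  Weekly reports 40 × 0.06 = 2.4
  Term project 96 × 0.05 = 4.8
  Portfolio 25 × 0.25 = 6.25
  Case studies 69 × 0.25 = 17.25
Sum = 61.3
61.3 ≥ 55 → Pass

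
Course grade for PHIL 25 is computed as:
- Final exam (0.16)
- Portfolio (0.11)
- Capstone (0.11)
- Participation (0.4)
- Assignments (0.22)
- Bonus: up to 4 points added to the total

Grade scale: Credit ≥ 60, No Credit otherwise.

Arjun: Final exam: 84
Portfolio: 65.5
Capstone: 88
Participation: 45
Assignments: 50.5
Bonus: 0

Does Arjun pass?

Weighted total:
  Final exam 84 × 0.16 = 13.44
  Portfolio 65.5 × 0.11 = 7.205
  Capstone 88 × 0.11 = 9.68
  Participation 45 × 0.4 = 18
  Assignments 50.5 × 0.22 = 11.11
Sum = 59.435
Bonus: 59.435 + 0 = 59.435
59.435 < 60 → No Credit

No Credit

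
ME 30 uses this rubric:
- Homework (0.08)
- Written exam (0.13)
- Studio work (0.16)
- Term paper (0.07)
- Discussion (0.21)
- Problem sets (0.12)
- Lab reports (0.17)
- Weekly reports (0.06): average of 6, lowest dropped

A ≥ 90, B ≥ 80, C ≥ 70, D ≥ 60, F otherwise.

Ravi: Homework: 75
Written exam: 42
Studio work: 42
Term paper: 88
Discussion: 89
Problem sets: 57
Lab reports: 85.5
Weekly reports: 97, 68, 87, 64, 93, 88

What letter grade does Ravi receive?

Weekly reports: drop 64 → average of remaining 5 = 433/5 = 86.6
Weighted total:
  Homework 75 × 0.08 = 6
  Written exam 42 × 0.13 = 5.46
  Studio work 42 × 0.16 = 6.72
  Term paper 88 × 0.07 = 6.16
  Discussion 89 × 0.21 = 18.69
  Problem sets 57 × 0.12 = 6.84
  Lab reports 85.5 × 0.17 = 14.535
  Weekly reports 86.6 × 0.06 = 5.196
Sum = 69.601
69.601 is ≥ 60 and < 70 → D

D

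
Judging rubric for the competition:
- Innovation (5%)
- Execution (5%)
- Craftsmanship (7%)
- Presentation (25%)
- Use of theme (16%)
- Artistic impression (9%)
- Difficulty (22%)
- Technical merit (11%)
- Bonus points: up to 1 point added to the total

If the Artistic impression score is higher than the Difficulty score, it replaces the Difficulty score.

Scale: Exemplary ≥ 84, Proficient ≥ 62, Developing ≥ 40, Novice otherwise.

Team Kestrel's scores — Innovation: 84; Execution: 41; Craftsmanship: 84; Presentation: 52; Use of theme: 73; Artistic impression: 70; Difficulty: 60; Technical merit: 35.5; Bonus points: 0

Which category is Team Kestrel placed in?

Artistic impression (70) > Difficulty (60), so Difficulty counts as 70.
Weighted total:
  Innovation 84 × 0.05 = 4.2
  Execution 41 × 0.05 = 2.05
  Craftsmanship 84 × 0.07 = 5.88
  Presentation 52 × 0.25 = 13
  Use of theme 73 × 0.16 = 11.68
  Artistic impression 70 × 0.09 = 6.3
  Difficulty 70 × 0.22 = 15.4
  Technical merit 35.5 × 0.11 = 3.905
Sum = 62.415
Bonus points: 62.415 + 0 = 62.415
62.415 is ≥ 62 and < 84 → Proficient

Proficient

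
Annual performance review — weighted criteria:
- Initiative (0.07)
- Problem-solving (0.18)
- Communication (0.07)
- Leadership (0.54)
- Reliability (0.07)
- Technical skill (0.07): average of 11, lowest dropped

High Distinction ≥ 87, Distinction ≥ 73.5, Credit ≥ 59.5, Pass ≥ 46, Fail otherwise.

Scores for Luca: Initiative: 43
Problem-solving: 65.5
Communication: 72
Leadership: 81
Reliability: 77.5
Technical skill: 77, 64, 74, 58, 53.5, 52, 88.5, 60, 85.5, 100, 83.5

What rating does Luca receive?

Technical skill: drop 52 → average of remaining 10 = 744/10 = 74.4
Weighted total:
  Initiative 43 × 0.07 = 3.01
  Problem-solving 65.5 × 0.18 = 11.79
  Communication 72 × 0.07 = 5.04
  Leadership 81 × 0.54 = 43.74
  Reliability 77.5 × 0.07 = 5.425
  Technical skill 74.4 × 0.07 = 5.208
Sum = 74.213
74.213 is ≥ 73.5 and < 87 → Distinction

Distinction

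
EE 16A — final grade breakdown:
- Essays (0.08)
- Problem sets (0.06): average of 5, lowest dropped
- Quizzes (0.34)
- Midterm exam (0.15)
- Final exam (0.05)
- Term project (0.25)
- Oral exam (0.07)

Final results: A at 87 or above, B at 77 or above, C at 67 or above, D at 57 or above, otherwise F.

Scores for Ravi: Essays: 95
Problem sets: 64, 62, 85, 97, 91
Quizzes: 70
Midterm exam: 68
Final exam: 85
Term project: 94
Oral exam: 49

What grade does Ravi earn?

B

Problem sets: drop 62 → average of remaining 4 = 337/4 = 84.25
Weighted total:
  Essays 95 × 0.08 = 7.6
  Problem sets 84.25 × 0.06 = 5.055
  Quizzes 70 × 0.34 = 23.8
  Midterm exam 68 × 0.15 = 10.2
  Final exam 85 × 0.05 = 4.25
  Term project 94 × 0.25 = 23.5
  Oral exam 49 × 0.07 = 3.43
Sum = 77.835
77.835 is ≥ 77 and < 87 → B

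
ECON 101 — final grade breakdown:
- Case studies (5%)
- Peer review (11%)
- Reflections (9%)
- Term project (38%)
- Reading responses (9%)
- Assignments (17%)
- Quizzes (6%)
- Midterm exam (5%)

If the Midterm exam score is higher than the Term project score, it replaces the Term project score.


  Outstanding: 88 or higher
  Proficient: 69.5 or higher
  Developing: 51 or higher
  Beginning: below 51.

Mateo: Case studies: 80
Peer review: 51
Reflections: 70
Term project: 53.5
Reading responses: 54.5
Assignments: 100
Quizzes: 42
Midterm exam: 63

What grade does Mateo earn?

Developing

Midterm exam (63) > Term project (53.5), so Term project counts as 63.
Weighted total:
  Case studies 80 × 0.05 = 4
  Peer review 51 × 0.11 = 5.61
  Reflections 70 × 0.09 = 6.3
  Term project 63 × 0.38 = 23.94
  Reading responses 54.5 × 0.09 = 4.905
  Assignments 100 × 0.17 = 17
  Quizzes 42 × 0.06 = 2.52
  Midterm exam 63 × 0.05 = 3.15
Sum = 67.425
67.425 is ≥ 51 and < 69.5 → Developing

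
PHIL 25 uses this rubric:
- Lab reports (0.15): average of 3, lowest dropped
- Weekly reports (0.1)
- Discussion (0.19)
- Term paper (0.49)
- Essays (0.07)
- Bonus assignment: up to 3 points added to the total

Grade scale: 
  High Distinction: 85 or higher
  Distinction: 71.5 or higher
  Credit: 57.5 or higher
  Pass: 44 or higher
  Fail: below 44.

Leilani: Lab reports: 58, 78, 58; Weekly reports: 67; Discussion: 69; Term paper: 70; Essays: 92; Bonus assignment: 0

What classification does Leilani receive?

Credit

Lab reports: drop 58 → average of remaining 2 = 136/2 = 68
Weighted total:
  Lab reports 68 × 0.15 = 10.2
  Weekly reports 67 × 0.1 = 6.7
  Discussion 69 × 0.19 = 13.11
  Term paper 70 × 0.49 = 34.3
  Essays 92 × 0.07 = 6.44
Sum = 70.75
Bonus assignment: 70.75 + 0 = 70.75
70.75 is ≥ 57.5 and < 71.5 → Credit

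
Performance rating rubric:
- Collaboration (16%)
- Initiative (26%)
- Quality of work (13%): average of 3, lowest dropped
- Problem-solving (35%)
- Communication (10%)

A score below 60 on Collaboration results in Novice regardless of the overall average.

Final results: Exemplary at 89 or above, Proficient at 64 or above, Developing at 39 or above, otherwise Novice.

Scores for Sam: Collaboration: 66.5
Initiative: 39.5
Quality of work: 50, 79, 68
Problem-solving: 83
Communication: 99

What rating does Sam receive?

Proficient

Quality of work: drop 50 → average of remaining 2 = 147/2 = 73.5
Collaboration score 66.5 ≥ 60: minimum met.
Weighted total:
  Collaboration 66.5 × 0.16 = 10.64
  Initiative 39.5 × 0.26 = 10.27
  Quality of work 73.5 × 0.13 = 9.555
  Problem-solving 83 × 0.35 = 29.05
  Communication 99 × 0.1 = 9.9
Sum = 69.415
69.415 is ≥ 64 and < 89 → Proficient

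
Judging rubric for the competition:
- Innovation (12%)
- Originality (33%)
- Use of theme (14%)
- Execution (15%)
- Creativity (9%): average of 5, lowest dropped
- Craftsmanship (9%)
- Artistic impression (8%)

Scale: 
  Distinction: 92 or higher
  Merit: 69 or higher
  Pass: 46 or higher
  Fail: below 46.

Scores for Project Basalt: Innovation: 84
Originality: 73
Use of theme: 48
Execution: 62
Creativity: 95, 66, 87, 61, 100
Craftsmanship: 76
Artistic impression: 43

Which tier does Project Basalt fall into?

Creativity: drop 61 → average of remaining 4 = 348/4 = 87
Weighted total:
  Innovation 84 × 0.12 = 10.08
  Originality 73 × 0.33 = 24.09
  Use of theme 48 × 0.14 = 6.72
  Execution 62 × 0.15 = 9.3
  Creativity 87 × 0.09 = 7.83
  Craftsmanship 76 × 0.09 = 6.84
  Artistic impression 43 × 0.08 = 3.44
Sum = 68.3
68.3 is ≥ 46 and < 69 → Pass

Pass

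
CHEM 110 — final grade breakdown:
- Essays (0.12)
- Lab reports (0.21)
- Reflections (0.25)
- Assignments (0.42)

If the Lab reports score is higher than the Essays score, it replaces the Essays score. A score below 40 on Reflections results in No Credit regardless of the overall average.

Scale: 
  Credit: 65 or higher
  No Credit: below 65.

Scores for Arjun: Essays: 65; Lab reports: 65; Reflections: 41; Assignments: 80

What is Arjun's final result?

Lab reports (65) ≤ Essays (65), so Essays stays at 65.
Reflections score 41 ≥ 40: minimum met.
Weighted total:
  Essays 65 × 0.12 = 7.8
  Lab reports 65 × 0.21 = 13.65
  Reflections 41 × 0.25 = 10.25
  Assignments 80 × 0.42 = 33.6
Sum = 65.3
65.3 ≥ 65 → Credit

Credit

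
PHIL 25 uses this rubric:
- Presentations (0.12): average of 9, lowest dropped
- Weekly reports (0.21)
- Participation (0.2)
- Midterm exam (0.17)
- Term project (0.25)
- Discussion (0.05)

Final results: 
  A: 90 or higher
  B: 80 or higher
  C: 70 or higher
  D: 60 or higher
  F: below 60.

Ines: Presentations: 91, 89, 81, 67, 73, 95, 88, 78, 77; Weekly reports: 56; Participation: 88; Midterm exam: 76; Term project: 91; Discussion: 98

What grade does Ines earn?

Presentations: drop 67 → average of remaining 8 = 672/8 = 84
Weighted total:
  Presentations 84 × 0.12 = 10.08
  Weekly reports 56 × 0.21 = 11.76
  Participation 88 × 0.2 = 17.6
  Midterm exam 76 × 0.17 = 12.92
  Term project 91 × 0.25 = 22.75
  Discussion 98 × 0.05 = 4.9
Sum = 80.01
80.01 is ≥ 80 and < 90 → B

B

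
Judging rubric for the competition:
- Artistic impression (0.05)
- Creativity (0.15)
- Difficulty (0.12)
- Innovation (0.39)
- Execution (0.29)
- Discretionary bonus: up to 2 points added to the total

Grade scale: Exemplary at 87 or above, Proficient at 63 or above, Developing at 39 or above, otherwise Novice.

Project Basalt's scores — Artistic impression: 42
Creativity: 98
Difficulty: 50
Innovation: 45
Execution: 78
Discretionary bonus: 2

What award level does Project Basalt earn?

Proficient

Weighted total:
  Artistic impression 42 × 0.05 = 2.1
  Creativity 98 × 0.15 = 14.7
  Difficulty 50 × 0.12 = 6
  Innovation 45 × 0.39 = 17.55
  Execution 78 × 0.29 = 22.62
Sum = 62.97
Discretionary bonus: 62.97 + 2 = 64.97
64.97 is ≥ 63 and < 87 → Proficient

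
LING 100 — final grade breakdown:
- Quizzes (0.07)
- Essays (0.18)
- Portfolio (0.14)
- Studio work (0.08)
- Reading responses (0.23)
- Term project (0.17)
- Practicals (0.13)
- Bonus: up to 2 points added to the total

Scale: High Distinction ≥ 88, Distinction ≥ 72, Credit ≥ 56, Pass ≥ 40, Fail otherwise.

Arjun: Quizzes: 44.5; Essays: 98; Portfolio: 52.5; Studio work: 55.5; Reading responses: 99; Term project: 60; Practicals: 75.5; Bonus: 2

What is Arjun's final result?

Weighted total:
  Quizzes 44.5 × 0.07 = 3.115
  Essays 98 × 0.18 = 17.64
  Portfolio 52.5 × 0.14 = 7.35
  Studio work 55.5 × 0.08 = 4.44
  Reading responses 99 × 0.23 = 22.77
  Term project 60 × 0.17 = 10.2
  Practicals 75.5 × 0.13 = 9.815
Sum = 75.33
Bonus: 75.33 + 2 = 77.33
77.33 is ≥ 72 and < 88 → Distinction

Distinction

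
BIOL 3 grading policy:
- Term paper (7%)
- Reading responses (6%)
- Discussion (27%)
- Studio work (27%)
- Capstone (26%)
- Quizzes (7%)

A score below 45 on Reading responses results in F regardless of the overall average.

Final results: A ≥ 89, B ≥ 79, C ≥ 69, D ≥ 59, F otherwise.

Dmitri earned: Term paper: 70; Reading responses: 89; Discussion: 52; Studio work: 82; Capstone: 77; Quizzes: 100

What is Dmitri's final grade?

C

Reading responses score 89 ≥ 45: minimum met.
Weighted total:
  Term paper 70 × 0.07 = 4.9
  Reading responses 89 × 0.06 = 5.34
  Discussion 52 × 0.27 = 14.04
  Studio work 82 × 0.27 = 22.14
  Capstone 77 × 0.26 = 20.02
  Quizzes 100 × 0.07 = 7
Sum = 73.44
73.44 is ≥ 69 and < 79 → C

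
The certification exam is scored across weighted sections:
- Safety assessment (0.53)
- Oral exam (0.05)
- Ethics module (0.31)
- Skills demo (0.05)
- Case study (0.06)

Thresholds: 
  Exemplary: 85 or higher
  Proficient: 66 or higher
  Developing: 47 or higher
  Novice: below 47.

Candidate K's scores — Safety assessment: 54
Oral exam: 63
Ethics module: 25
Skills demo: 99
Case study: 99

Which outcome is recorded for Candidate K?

Developing

Weighted total:
  Safety assessment 54 × 0.53 = 28.62
  Oral exam 63 × 0.05 = 3.15
  Ethics module 25 × 0.31 = 7.75
  Skills demo 99 × 0.05 = 4.95
  Case study 99 × 0.06 = 5.94
Sum = 50.41
50.41 is ≥ 47 and < 66 → Developing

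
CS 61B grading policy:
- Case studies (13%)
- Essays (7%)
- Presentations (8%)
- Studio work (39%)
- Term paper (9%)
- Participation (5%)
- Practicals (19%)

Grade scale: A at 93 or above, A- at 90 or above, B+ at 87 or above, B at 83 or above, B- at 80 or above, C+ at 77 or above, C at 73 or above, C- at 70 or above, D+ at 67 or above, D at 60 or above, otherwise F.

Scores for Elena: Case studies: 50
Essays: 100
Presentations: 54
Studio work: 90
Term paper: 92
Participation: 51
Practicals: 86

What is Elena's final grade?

B-

Weighted total:
  Case studies 50 × 0.13 = 6.5
  Essays 100 × 0.07 = 7
  Presentations 54 × 0.08 = 4.32
  Studio work 90 × 0.39 = 35.1
  Term paper 92 × 0.09 = 8.28
  Participation 51 × 0.05 = 2.55
  Practicals 86 × 0.19 = 16.34
Sum = 80.09
80.09 is ≥ 80 and < 83 → B-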